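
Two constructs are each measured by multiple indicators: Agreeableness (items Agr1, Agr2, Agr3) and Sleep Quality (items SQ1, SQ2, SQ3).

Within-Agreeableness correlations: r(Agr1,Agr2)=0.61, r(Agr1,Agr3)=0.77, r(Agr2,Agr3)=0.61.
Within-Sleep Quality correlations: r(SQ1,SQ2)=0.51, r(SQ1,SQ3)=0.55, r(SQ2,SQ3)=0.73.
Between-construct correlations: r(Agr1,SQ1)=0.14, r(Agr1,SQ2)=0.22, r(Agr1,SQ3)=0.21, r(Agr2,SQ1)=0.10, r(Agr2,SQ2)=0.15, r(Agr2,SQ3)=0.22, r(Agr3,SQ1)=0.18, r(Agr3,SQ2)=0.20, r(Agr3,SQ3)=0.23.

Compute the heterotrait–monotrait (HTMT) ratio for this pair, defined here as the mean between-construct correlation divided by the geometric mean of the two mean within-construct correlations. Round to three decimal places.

0.291

Mean heterotrait r = 1.65/9 = 0.1833.
Mean within-Agr = 1.99/3 = 0.6633; mean within-SQ = 1.79/3 = 0.5967.
Geometric mean = √(0.6633 × 0.5967) = 0.6291.
HTMT = 0.1833 / 0.6291 = 0.291.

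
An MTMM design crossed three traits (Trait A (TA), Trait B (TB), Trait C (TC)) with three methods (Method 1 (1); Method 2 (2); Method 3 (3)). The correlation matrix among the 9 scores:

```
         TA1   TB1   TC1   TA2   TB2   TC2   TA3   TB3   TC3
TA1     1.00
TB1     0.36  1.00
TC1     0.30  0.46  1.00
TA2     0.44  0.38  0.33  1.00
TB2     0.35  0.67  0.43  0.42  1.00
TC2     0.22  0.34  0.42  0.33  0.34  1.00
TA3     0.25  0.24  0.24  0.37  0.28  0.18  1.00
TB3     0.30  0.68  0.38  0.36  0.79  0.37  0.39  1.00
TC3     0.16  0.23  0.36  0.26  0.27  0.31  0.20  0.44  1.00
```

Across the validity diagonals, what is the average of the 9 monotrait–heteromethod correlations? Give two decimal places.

0.48

Convergent values: 0.44, 0.25, 0.37, 0.67, 0.68, 0.79, 0.42, 0.36, 0.31; mean = 4.29/9 = 0.48.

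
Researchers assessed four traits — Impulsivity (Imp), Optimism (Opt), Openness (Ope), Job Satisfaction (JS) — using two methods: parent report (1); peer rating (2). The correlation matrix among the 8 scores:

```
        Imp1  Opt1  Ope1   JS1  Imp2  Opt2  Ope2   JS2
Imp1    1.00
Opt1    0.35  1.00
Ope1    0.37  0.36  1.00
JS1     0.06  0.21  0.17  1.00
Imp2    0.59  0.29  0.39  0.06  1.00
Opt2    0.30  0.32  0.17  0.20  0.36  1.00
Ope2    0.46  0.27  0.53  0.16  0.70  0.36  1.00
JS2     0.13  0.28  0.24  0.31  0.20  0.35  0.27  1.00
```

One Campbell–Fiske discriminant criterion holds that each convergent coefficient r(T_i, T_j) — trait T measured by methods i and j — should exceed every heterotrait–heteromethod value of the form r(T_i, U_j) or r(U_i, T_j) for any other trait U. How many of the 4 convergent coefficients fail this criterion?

Each convergent coefficient versus the relevant comparison correlations:
Imp (methods 1·2): 0.59 vs {0.30, 0.29, 0.46, 0.39, 0.13, 0.06} → pass.
Opt (methods 1·2): 0.32 vs {0.29, 0.30, 0.27, 0.17, 0.28, 0.20} → pass.
Ope (methods 1·2): 0.53 vs {0.39, 0.46, 0.17, 0.27, 0.24, 0.16} → pass.
JS (methods 1·2): 0.31 vs {0.06, 0.13, 0.20, 0.28, 0.16, 0.24} → pass.
0 of 4 fail.

0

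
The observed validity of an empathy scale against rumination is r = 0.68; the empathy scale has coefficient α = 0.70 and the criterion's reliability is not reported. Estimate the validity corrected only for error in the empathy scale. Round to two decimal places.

0.81

Single correction: r_c = r_obs / √r_xx = 0.68 / √0.70 = 0.68 / 0.8367 ≈ 0.81.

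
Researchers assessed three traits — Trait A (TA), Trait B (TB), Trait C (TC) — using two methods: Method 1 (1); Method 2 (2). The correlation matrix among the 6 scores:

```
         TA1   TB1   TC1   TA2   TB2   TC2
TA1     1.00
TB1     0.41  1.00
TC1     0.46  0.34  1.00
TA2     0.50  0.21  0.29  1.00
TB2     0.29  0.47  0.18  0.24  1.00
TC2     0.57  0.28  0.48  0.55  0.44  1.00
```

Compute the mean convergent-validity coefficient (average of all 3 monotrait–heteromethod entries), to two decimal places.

0.48

Convergent values: 0.50, 0.47, 0.48; mean = 1.45/3 = 0.48.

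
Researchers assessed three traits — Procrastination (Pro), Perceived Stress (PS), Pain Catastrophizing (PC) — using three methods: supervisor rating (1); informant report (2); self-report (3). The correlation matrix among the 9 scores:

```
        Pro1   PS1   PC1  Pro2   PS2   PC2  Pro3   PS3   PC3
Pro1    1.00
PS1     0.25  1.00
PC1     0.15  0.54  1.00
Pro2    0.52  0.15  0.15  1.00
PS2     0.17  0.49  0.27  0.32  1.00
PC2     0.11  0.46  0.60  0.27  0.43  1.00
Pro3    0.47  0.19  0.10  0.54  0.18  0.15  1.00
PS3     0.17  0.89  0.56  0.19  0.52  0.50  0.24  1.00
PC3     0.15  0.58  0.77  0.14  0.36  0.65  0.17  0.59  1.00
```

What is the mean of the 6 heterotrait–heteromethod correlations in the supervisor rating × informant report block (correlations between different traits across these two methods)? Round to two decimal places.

HTHM values (method 1 × method 2): 0.17, 0.11, 0.15, 0.46, 0.15, 0.27; mean = 1.31/6 = 0.22.

0.22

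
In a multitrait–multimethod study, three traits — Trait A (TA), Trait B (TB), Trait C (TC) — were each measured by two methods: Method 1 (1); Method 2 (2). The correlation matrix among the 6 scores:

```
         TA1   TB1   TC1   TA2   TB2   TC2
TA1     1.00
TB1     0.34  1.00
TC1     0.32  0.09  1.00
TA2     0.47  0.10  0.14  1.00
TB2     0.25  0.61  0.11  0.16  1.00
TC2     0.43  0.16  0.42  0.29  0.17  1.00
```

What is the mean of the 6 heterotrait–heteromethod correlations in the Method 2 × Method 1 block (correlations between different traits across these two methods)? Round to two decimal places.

0.20

HTHM values (method 2 × method 1): 0.10, 0.14, 0.25, 0.11, 0.43, 0.16; mean = 1.19/6 = 0.20.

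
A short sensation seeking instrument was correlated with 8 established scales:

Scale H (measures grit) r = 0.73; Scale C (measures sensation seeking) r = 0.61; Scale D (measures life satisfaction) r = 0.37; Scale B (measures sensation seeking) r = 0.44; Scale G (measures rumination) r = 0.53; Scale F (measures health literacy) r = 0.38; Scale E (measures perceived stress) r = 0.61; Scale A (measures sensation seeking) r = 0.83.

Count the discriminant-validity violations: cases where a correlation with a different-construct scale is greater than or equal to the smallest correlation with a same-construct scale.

Convergent (same construct = sensation seeking): Scale C, Scale B, Scale A.
Smallest convergent = 0.44. Discriminant values: 0.73, 0.37, 0.53, 0.38, 0.61; count ≥ 0.44 → 3.

3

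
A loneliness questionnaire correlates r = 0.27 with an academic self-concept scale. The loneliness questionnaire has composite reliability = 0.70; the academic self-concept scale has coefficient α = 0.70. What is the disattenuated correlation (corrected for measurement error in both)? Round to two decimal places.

r_true = r_obs / √(r_xx · r_yy) = 0.27 / √(0.70 × 0.70) = 0.27 / √0.4900 = 0.27 / 0.7000 ≈ 0.39.

0.39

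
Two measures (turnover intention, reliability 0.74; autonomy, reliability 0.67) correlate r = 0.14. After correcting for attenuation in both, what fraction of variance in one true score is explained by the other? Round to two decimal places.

0.04

Disattenuated r = 0.14 / √(0.74 × 0.67) = 0.14 / 0.7041 = 0.1988.
Shared true-score variance = 0.1988² = 0.0395 ≈ 0.04.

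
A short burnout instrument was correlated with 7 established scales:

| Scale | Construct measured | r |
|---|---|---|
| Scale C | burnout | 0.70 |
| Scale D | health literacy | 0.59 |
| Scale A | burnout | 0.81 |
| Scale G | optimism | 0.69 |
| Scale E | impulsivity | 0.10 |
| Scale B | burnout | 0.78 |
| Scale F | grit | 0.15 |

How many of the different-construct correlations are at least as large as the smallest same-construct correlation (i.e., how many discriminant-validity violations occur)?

Convergent (same construct = burnout): Scale C, Scale A, Scale B.
Smallest convergent = 0.70. Discriminant values: 0.59, 0.69, 0.10, 0.15; count ≥ 0.70 → 0.

0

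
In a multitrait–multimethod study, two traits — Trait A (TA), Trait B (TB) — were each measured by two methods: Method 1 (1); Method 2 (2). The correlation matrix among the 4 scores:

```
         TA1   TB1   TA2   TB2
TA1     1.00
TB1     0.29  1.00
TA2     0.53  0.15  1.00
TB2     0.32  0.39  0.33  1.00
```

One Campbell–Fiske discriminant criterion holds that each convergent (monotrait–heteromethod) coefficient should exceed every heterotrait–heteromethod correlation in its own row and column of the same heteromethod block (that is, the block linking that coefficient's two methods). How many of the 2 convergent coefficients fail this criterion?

Each convergent coefficient versus the relevant comparison correlations:
TA (methods 1·2): 0.53 vs {0.32, 0.15} → pass.
TB (methods 1·2): 0.39 vs {0.15, 0.32} → pass.
0 of 2 fail.

0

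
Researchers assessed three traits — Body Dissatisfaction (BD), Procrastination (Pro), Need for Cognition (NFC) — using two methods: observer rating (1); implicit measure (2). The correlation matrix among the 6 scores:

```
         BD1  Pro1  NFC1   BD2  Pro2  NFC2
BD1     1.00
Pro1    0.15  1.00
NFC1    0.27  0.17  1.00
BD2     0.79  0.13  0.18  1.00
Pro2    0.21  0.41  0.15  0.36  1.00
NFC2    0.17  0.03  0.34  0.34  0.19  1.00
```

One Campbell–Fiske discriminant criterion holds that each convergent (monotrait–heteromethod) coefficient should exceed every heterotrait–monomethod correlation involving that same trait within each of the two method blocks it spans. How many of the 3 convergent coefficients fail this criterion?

1

Checking each validity diagonal entry against its comparison values:
BD (methods 1·2): 0.79 vs {0.15, 0.36, 0.27, 0.34} → pass.
Pro (methods 1·2): 0.41 vs {0.15, 0.36, 0.17, 0.19} → pass.
NFC (methods 1·2): 0.34 vs {0.27, 0.34, 0.17, 0.19} → fail.
1 of 3 fail.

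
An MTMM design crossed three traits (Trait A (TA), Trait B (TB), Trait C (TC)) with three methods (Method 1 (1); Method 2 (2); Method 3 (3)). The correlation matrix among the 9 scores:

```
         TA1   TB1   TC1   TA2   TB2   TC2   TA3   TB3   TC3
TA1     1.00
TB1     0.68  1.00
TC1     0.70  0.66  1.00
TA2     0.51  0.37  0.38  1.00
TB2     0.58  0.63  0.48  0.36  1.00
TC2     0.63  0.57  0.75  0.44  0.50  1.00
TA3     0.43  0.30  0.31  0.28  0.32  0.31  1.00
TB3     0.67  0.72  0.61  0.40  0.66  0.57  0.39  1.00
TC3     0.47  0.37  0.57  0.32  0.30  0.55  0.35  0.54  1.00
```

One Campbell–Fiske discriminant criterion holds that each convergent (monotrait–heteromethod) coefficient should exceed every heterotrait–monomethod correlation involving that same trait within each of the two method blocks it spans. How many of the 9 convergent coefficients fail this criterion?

Checking each validity diagonal entry against its comparison values:
TA (methods 1·2): 0.51 vs {0.68, 0.36, 0.70, 0.44} → fail.
TA (methods 1·3): 0.43 vs {0.68, 0.39, 0.70, 0.35} → fail.
TA (methods 2·3): 0.28 vs {0.36, 0.39, 0.44, 0.35} → fail.
TB (methods 1·2): 0.63 vs {0.68, 0.36, 0.66, 0.50} → fail.
TB (methods 1·3): 0.72 vs {0.68, 0.39, 0.66, 0.54} → pass.
TB (methods 2·3): 0.66 vs {0.36, 0.39, 0.50, 0.54} → pass.
TC (methods 1·2): 0.75 vs {0.70, 0.44, 0.66, 0.50} → pass.
TC (methods 1·3): 0.57 vs {0.70, 0.35, 0.66, 0.54} → fail.
TC (methods 2·3): 0.55 vs {0.44, 0.35, 0.50, 0.54} → pass.
5 of 9 fail.

5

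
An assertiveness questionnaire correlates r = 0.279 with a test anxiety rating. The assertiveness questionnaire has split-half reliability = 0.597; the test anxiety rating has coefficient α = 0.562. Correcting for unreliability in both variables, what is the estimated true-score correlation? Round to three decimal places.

0.482

r_true = r_obs / √(r_xx · r_yy) = 0.279 / √(0.597 × 0.562) = 0.279 / √0.335514 = 0.279 / 0.5792 ≈ 0.482.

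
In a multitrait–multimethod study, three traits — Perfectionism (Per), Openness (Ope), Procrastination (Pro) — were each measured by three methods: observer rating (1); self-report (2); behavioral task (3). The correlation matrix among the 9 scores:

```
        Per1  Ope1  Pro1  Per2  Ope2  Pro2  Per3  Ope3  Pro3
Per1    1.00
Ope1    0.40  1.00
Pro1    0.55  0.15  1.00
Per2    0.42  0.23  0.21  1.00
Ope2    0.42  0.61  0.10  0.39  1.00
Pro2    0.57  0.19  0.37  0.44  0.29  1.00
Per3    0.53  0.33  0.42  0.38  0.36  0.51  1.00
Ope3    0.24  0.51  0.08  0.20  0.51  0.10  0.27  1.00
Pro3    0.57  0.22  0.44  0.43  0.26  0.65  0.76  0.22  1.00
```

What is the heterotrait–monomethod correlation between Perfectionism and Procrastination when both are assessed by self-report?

Different traits, same method: r(Per2, Pro2) = 0.44.

0.44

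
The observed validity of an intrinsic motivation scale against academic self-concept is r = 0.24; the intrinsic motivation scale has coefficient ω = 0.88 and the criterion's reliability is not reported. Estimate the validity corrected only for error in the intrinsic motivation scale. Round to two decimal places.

0.26

Single correction: r_c = r_obs / √r_xx = 0.24 / √0.88 = 0.24 / 0.9381 ≈ 0.26.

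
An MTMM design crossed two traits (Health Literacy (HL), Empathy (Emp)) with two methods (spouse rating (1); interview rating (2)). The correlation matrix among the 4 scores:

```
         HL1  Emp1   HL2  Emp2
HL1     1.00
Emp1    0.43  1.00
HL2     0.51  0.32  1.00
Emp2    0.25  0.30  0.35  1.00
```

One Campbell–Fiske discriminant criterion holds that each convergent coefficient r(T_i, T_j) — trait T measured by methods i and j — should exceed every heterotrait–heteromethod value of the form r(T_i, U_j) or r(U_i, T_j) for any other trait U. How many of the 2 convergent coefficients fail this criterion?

Checking each validity diagonal entry against its comparison values:
HL (methods 1·2): 0.51 vs {0.25, 0.32} → pass.
Emp (methods 1·2): 0.30 vs {0.32, 0.25} → fail.
1 of 2 fail.

1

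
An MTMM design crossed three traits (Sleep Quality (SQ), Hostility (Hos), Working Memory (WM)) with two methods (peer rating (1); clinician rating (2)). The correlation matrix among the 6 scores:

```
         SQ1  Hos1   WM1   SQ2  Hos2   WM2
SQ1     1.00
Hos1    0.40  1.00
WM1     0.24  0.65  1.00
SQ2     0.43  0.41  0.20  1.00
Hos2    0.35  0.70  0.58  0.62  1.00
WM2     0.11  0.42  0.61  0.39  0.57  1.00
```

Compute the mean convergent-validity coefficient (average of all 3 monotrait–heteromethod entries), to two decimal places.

Convergent values: 0.43, 0.70, 0.61; mean = 1.74/3 = 0.58.

0.58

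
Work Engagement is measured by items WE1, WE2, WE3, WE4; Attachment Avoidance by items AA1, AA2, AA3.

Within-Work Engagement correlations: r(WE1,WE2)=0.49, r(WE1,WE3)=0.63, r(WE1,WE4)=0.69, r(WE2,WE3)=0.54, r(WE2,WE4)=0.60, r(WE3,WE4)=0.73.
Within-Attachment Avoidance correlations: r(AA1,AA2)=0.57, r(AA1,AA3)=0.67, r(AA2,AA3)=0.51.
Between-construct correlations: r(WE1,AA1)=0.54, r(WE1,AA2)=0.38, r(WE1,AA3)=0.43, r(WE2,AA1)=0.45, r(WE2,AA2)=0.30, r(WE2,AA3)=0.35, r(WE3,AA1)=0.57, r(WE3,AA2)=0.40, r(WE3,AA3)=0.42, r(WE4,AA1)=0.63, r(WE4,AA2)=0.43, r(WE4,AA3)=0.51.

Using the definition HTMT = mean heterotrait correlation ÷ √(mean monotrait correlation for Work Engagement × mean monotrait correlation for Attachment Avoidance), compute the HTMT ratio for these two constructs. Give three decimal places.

0.754

Mean heterotrait r = 5.41/12 = 0.4508.
Mean within-WE = 3.68/6 = 0.6133; mean within-AA = 1.75/3 = 0.5833.
Geometric mean = √(0.6133 × 0.5833) = 0.5981.
HTMT = 0.4508 / 0.5981 = 0.754.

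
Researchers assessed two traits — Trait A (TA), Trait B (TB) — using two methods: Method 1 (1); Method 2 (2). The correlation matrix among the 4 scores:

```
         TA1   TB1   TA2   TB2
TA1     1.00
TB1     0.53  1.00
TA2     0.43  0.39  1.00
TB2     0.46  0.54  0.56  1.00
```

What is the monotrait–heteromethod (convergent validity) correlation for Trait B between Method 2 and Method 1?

0.54

Same trait (TB), different methods: r(TB2, TB1) = 0.54.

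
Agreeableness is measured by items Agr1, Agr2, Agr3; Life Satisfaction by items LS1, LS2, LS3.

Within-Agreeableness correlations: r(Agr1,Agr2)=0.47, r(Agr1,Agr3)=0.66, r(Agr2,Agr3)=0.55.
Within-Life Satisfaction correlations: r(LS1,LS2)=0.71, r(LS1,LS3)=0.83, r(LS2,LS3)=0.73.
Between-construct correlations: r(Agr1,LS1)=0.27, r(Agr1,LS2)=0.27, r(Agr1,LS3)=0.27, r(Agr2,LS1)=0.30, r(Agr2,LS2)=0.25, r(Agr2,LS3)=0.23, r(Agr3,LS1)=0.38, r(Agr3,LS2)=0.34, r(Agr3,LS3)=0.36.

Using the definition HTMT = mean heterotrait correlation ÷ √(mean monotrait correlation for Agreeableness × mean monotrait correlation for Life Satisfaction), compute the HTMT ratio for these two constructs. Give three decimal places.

Between-construct mean = 2.67/9 = 0.2967.
Mean within-Agr = 1.68/3 = 0.5600; mean within-LS = 2.27/3 = 0.7567.
Geometric mean = √(0.5600 × 0.7567) = 0.6510.
HTMT = 0.2967 / 0.6510 = 0.456.

0.456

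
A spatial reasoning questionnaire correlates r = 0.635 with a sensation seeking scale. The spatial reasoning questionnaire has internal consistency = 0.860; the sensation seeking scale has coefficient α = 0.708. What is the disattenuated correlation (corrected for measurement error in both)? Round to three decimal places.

0.814

r_true = r_obs / √(r_xx · r_yy) = 0.635 / √(0.860 × 0.708) = 0.635 / √0.608880 = 0.635 / 0.7803 ≈ 0.814.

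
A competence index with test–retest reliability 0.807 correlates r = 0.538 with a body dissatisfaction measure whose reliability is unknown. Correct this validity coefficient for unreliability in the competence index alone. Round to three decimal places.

0.599

Single correction: r_c = r_obs / √r_xx = 0.538 / √0.807 = 0.538 / 0.8983 ≈ 0.599.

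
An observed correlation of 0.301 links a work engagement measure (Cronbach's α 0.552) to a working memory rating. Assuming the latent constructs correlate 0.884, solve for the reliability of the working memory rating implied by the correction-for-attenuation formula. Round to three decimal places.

0.210

r_true = r_obs / √(r_xx · r_yy) ⇒ 0.884 = 0.301 / √(0.552 · r_yy).
√(0.552 · r_yy) = 0.301 / 0.884 = 0.3405; 0.552 · r_yy = 0.1159; r_yy = 0.1159 / 0.552 ≈ 0.210.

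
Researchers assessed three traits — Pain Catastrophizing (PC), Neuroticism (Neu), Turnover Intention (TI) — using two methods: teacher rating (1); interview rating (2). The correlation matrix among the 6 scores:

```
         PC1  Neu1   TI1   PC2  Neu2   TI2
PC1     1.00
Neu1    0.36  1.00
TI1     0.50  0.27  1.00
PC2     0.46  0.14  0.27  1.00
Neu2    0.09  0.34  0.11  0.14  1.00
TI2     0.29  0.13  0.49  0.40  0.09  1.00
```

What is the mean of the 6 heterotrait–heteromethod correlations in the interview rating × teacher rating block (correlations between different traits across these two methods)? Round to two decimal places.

0.17

HTHM values (method 2 × method 1): 0.14, 0.27, 0.09, 0.11, 0.29, 0.13; mean = 1.03/6 = 0.17.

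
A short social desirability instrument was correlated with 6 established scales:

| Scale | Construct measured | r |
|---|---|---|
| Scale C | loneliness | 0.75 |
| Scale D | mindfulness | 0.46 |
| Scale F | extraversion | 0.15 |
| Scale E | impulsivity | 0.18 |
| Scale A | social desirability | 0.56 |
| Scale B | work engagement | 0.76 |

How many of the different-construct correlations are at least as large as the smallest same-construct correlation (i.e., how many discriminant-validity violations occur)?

Convergent (same construct = social desirability): Scale A.
Smallest convergent = 0.56. Discriminant values: 0.75, 0.46, 0.15, 0.18, 0.76; count ≥ 0.56 → 2.

2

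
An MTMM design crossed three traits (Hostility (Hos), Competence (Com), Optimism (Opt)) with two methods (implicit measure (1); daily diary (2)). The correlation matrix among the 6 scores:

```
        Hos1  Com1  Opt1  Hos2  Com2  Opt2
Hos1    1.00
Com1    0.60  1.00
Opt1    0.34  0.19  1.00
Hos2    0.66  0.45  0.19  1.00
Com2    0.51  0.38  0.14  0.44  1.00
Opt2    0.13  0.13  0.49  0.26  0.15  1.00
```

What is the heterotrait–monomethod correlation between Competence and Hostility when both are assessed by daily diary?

Different traits, same method: r(Com2, Hos2) = 0.44.

0.44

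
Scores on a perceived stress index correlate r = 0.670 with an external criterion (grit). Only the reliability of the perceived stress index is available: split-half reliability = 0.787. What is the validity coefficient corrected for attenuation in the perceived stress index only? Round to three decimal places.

0.755

Single correction: r_c = r_obs / √r_xx = 0.670 / √0.787 = 0.670 / 0.8871 ≈ 0.755.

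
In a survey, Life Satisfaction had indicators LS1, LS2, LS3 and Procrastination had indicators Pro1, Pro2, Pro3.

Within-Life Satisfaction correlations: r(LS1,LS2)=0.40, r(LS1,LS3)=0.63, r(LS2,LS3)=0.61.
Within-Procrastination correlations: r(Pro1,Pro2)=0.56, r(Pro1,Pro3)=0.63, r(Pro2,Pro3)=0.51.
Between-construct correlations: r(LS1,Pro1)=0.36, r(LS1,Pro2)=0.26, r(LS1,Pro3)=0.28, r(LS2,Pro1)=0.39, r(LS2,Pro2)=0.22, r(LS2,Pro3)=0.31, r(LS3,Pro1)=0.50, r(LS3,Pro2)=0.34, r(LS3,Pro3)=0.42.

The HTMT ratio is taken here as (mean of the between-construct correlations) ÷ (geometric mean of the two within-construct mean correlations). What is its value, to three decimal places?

Mean between = 3.08/9 = 0.3422.
Mean within-LS = 1.64/3 = 0.5467; mean within-Pro = 1.70/3 = 0.5667.
Geometric mean = √(0.5467 × 0.5667) = 0.5566.
HTMT = 0.3422 / 0.5566 = 0.615.

0.615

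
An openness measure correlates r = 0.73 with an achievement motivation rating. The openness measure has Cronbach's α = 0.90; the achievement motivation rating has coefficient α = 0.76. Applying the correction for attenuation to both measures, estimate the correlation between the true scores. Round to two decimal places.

r_true = r_obs / √(r_xx · r_yy) = 0.73 / √(0.90 × 0.76) = 0.73 / √0.6840 = 0.73 / 0.8270 ≈ 0.88.

0.88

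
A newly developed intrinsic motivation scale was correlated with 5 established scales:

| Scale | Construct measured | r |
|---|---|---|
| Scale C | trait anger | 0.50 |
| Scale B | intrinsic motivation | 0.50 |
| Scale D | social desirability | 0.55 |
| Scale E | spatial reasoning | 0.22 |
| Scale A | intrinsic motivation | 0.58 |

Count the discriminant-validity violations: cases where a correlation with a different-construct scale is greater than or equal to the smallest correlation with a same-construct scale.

2

Convergent (same construct = intrinsic motivation): Scale B, Scale A.
Smallest convergent = 0.50. Discriminant values: 0.50, 0.55, 0.22; count ≥ 0.50 → 2.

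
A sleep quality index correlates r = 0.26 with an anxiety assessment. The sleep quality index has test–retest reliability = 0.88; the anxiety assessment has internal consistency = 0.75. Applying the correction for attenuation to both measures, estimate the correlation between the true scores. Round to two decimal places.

r_true = r_obs / √(r_xx · r_yy) = 0.26 / √(0.88 × 0.75) = 0.26 / √0.6600 = 0.26 / 0.8124 ≈ 0.32.

0.32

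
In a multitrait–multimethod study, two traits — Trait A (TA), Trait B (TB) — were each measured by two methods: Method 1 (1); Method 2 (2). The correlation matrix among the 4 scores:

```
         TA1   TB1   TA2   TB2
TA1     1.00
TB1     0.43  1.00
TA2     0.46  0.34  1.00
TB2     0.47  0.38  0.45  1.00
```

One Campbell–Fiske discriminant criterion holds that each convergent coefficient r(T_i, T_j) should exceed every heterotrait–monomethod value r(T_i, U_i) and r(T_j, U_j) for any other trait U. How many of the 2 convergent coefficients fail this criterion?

1

Checking each validity diagonal entry against its comparison values:
TA (methods 1·2): 0.46 vs {0.43, 0.45} → pass.
TB (methods 1·2): 0.38 vs {0.43, 0.45} → fail.
1 of 2 fail.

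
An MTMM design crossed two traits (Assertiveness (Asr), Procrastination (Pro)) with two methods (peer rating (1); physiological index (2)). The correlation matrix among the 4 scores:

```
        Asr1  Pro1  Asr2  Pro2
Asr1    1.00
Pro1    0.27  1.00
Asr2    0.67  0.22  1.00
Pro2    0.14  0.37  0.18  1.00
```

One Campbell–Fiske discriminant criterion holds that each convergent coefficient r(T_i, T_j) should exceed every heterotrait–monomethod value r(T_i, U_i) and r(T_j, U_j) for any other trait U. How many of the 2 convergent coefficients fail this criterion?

0

Convergent coefficients and their comparison sets:
Asr (methods 1·2): 0.67 vs {0.27, 0.18} → pass.
Pro (methods 1·2): 0.37 vs {0.27, 0.18} → pass.
0 of 2 fail.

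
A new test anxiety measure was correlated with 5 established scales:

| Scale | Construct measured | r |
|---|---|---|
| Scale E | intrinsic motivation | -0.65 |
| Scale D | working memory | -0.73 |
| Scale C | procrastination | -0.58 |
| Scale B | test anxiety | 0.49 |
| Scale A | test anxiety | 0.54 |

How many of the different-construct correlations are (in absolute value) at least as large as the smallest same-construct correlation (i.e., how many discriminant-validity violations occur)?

3

Convergent (same construct = test anxiety): Scale B, Scale A.
Smallest convergent = 0.49. Discriminant |r|: 0.65, 0.73, 0.58; count ≥ 0.49 → 3.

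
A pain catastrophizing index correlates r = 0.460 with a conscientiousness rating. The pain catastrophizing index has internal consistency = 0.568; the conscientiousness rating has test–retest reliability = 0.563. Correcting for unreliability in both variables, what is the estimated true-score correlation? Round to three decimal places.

0.813

r_true = r_obs / √(r_xx · r_yy) = 0.460 / √(0.568 × 0.563) = 0.460 / √0.319784 = 0.460 / 0.5655 ≈ 0.813.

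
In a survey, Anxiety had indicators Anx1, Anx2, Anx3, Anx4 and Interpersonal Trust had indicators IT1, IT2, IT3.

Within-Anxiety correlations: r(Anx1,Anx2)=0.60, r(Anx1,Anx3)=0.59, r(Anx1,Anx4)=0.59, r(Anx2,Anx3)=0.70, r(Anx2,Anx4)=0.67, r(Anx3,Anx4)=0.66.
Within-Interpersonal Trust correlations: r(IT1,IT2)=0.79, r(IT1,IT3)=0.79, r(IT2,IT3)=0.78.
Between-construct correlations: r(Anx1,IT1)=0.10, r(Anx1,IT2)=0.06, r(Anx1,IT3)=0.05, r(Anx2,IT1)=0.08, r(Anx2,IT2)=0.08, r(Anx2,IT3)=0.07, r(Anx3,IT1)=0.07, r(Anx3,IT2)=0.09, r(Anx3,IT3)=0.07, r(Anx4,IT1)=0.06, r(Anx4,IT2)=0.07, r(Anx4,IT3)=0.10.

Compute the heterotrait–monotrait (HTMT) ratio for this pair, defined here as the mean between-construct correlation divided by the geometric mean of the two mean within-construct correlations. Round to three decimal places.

0.106

Mean between = 0.90/12 = 0.0750.
Mean within-Anx = 3.81/6 = 0.6350; mean within-IT = 2.36/3 = 0.7867.
Geometric mean = √(0.6350 × 0.7867) = 0.7068.
HTMT = 0.0750 / 0.7068 = 0.106.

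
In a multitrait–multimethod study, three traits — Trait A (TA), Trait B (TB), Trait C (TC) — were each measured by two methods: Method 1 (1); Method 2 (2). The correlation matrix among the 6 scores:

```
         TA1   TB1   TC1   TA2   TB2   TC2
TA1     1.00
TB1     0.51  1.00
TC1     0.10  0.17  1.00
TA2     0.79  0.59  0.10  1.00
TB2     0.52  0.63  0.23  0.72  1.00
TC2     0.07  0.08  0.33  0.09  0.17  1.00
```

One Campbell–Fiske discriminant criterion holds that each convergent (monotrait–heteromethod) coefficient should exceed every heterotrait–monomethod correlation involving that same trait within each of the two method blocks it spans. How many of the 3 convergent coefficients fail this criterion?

1

Convergent coefficients and their comparison sets:
TA (methods 1·2): 0.79 vs {0.51, 0.72, 0.10, 0.09} → pass.
TB (methods 1·2): 0.63 vs {0.51, 0.72, 0.17, 0.17} → fail.
TC (methods 1·2): 0.33 vs {0.10, 0.09, 0.17, 0.17} → pass.
1 of 3 fail.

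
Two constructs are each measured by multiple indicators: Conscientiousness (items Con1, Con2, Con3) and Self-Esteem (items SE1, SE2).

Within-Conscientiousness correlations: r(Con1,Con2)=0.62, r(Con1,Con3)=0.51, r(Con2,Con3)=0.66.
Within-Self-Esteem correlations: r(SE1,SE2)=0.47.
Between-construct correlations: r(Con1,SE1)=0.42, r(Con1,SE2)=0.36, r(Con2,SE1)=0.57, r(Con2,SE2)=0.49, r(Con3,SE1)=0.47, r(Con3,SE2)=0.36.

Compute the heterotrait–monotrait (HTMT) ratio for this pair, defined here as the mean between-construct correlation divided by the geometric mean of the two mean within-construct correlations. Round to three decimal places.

Mean between = 2.67/6 = 0.4450.
Mean within-Con = 1.79/3 = 0.5967; mean within-SE = 0.47/1 = 0.4700.
Geometric mean = √(0.5967 × 0.4700) = 0.5296.
HTMT = 0.4450 / 0.5296 = 0.840.

0.840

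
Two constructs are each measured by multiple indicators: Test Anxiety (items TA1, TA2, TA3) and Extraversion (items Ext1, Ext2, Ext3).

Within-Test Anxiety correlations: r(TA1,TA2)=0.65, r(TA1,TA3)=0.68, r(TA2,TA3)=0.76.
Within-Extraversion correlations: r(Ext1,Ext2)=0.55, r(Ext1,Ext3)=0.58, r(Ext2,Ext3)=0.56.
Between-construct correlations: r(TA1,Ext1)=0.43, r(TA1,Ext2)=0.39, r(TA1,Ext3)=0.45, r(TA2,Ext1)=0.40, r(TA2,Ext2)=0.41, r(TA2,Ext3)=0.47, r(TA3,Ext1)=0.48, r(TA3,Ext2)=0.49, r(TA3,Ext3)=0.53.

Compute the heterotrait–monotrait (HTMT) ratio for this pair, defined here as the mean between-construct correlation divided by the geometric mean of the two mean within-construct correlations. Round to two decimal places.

0.72

Mean heterotrait r = 4.05/9 = 0.4500.
Mean within-TA = 2.09/3 = 0.6967; mean within-Ext = 1.69/3 = 0.5633.
Geometric mean = √(0.6967 × 0.5633) = 0.6265.
HTMT = 0.4500 / 0.6265 = 0.72.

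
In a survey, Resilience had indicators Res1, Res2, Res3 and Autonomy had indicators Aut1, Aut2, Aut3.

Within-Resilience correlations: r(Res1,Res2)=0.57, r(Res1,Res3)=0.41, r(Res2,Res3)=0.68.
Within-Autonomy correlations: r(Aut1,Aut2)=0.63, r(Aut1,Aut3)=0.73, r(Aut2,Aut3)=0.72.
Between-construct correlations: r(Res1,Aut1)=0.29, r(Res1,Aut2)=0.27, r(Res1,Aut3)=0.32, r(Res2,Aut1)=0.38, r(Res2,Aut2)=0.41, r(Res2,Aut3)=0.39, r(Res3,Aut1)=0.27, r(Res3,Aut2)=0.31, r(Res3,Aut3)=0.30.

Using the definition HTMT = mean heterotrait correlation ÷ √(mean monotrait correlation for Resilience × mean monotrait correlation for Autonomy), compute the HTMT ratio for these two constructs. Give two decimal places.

0.53

Mean between = 2.94/9 = 0.3267.
Mean within-Res = 1.66/3 = 0.5533; mean within-Aut = 2.08/3 = 0.6933.
Geometric mean = √(0.5533 × 0.6933) = 0.6194.
HTMT = 0.3267 / 0.6194 = 0.53.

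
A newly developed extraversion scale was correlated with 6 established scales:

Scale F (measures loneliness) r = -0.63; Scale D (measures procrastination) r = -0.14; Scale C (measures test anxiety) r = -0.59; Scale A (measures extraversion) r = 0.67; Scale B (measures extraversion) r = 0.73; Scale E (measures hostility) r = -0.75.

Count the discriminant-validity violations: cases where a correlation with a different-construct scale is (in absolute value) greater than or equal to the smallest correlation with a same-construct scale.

Convergent (same construct = extraversion): Scale A, Scale B.
Smallest convergent = 0.67. Discriminant |r|: 0.63, 0.14, 0.59, 0.75; count ≥ 0.67 → 1.

1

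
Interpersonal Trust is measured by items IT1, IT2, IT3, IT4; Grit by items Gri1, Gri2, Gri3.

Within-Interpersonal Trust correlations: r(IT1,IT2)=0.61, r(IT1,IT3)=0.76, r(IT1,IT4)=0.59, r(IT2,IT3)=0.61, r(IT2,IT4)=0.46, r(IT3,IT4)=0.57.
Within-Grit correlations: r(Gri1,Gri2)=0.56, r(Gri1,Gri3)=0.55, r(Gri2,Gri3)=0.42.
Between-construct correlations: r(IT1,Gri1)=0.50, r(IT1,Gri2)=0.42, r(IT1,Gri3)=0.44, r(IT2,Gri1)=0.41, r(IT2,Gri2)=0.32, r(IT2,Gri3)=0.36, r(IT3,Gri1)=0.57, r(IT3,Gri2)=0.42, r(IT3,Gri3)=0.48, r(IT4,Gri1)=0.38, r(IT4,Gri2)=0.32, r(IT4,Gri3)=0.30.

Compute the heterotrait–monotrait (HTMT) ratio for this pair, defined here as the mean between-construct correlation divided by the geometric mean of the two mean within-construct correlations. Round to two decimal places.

0.74

Between-construct mean = 4.92/12 = 0.4100.
Mean within-IT = 3.60/6 = 0.6000; mean within-Gri = 1.53/3 = 0.5100.
Geometric mean = √(0.6000 × 0.5100) = 0.5532.
HTMT = 0.4100 / 0.5532 = 0.74.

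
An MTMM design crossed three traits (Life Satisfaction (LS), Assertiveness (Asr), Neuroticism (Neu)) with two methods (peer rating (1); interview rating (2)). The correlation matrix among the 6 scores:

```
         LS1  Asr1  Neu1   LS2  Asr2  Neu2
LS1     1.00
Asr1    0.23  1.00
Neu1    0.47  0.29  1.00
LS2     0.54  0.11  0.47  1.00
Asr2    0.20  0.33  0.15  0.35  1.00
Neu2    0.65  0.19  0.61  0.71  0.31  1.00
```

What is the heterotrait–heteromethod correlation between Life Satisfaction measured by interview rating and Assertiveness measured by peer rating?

0.11

Different traits and methods: r(LS2, Asr1) = 0.11.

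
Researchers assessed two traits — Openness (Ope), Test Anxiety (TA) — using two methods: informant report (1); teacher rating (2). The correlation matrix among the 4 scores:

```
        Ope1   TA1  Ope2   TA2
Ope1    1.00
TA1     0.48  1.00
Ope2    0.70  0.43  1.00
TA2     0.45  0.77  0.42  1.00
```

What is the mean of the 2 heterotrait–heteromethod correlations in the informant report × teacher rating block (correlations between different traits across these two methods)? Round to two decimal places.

HTHM values (method 1 × method 2): 0.45, 0.43; mean = 0.88/2 = 0.44.

0.44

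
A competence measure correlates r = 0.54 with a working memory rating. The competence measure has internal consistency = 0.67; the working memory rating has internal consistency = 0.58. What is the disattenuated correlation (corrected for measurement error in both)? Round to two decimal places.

r_true = r_obs / √(r_xx · r_yy) = 0.54 / √(0.67 × 0.58) = 0.54 / √0.3886 = 0.54 / 0.6234 ≈ 0.87.

0.87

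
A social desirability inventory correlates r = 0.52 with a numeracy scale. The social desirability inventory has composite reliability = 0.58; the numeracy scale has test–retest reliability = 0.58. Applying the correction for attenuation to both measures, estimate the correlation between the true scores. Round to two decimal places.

r_true = r_obs / √(r_xx · r_yy) = 0.52 / √(0.58 × 0.58) = 0.52 / √0.3364 = 0.52 / 0.5800 ≈ 0.90.

0.90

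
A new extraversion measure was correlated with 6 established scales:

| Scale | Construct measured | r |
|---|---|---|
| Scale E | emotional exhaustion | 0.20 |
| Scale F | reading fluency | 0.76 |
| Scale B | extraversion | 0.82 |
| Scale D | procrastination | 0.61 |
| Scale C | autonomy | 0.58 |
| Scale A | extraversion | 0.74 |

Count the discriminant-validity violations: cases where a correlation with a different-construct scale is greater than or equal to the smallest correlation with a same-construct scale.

Convergent (same construct = extraversion): Scale B, Scale A.
Smallest convergent = 0.74. Discriminant values: 0.20, 0.76, 0.61, 0.58; count ≥ 0.74 → 1.

1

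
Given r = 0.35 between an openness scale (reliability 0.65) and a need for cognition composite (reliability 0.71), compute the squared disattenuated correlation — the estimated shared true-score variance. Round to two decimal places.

Disattenuated r = 0.35 / √(0.65 × 0.71) = 0.35 / 0.6793 = 0.5152.
Shared true-score variance = 0.5152² = 0.2654 ≈ 0.27.

0.27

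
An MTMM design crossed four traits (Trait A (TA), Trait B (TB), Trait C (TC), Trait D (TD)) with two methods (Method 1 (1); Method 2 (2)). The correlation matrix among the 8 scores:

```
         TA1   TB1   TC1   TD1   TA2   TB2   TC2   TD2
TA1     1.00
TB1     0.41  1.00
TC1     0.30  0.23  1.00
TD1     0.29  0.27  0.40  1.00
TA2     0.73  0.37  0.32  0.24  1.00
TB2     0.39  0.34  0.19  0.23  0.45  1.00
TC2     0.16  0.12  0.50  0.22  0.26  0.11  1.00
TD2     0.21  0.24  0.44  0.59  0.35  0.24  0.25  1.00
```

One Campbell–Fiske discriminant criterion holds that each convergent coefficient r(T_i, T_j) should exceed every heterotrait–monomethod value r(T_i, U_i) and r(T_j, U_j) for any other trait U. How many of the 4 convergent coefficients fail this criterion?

Checking each validity diagonal entry against its comparison values:
TA (methods 1·2): 0.73 vs {0.41, 0.45, 0.30, 0.26, 0.29, 0.35} → pass.
TB (methods 1·2): 0.34 vs {0.41, 0.45, 0.23, 0.11, 0.27, 0.24} → fail.
TC (methods 1·2): 0.50 vs {0.30, 0.26, 0.23, 0.11, 0.40, 0.25} → pass.
TD (methods 1·2): 0.59 vs {0.29, 0.35, 0.27, 0.24, 0.40, 0.25} → pass.
1 of 4 fail.

1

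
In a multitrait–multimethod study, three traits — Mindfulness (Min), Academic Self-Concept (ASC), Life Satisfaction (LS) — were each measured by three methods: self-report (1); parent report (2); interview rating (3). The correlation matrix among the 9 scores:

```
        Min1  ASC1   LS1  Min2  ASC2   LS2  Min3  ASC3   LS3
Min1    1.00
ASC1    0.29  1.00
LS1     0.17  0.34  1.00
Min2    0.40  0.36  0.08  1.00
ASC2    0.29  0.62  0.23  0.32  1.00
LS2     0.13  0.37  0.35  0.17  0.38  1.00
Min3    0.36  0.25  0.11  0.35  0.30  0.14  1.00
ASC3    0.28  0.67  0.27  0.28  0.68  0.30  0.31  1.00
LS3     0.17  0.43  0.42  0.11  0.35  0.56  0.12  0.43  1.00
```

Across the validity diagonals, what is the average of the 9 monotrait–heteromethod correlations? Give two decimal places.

0.49

Convergent values: 0.40, 0.36, 0.35, 0.62, 0.67, 0.68, 0.35, 0.42, 0.56; mean = 4.41/9 = 0.49.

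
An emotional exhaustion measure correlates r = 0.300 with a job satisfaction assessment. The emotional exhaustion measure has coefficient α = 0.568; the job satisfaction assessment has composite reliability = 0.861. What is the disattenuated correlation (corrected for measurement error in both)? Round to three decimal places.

r_true = r_obs / √(r_xx · r_yy) = 0.300 / √(0.568 × 0.861) = 0.300 / √0.489048 = 0.300 / 0.6993 ≈ 0.429.

0.429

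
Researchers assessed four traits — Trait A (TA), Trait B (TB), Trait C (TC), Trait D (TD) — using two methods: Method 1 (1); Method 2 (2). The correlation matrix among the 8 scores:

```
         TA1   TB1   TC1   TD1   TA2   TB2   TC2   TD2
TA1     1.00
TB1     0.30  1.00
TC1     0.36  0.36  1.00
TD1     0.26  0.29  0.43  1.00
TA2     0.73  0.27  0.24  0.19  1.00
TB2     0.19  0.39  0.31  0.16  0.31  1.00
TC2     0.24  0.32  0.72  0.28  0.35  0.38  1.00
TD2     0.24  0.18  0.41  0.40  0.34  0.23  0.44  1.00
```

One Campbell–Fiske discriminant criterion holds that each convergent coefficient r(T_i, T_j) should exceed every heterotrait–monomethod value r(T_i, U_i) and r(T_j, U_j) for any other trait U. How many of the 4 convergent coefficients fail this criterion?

1

Convergent coefficients and their comparison sets:
TA (methods 1·2): 0.73 vs {0.30, 0.31, 0.36, 0.35, 0.26, 0.34} → pass.
TB (methods 1·2): 0.39 vs {0.30, 0.31, 0.36, 0.38, 0.29, 0.23} → pass.
TC (methods 1·2): 0.72 vs {0.36, 0.35, 0.36, 0.38, 0.43, 0.44} → pass.
TD (methods 1·2): 0.40 vs {0.26, 0.34, 0.29, 0.23, 0.43, 0.44} → fail.
1 of 4 fail.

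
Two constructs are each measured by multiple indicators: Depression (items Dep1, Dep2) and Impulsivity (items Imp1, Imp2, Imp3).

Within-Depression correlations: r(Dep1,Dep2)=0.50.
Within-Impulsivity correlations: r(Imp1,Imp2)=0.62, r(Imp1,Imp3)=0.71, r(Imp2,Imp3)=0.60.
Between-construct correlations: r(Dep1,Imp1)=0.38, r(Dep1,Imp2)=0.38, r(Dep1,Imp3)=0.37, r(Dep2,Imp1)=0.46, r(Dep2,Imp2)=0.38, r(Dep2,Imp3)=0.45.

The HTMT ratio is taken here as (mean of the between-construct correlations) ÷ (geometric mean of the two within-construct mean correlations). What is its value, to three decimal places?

0.711

Between-construct mean = 2.42/6 = 0.4033.
Mean within-Dep = 0.50/1 = 0.5000; mean within-Imp = 1.93/3 = 0.6433.
Geometric mean = √(0.5000 × 0.6433) = 0.5671.
HTMT = 0.4033 / 0.5671 = 0.711.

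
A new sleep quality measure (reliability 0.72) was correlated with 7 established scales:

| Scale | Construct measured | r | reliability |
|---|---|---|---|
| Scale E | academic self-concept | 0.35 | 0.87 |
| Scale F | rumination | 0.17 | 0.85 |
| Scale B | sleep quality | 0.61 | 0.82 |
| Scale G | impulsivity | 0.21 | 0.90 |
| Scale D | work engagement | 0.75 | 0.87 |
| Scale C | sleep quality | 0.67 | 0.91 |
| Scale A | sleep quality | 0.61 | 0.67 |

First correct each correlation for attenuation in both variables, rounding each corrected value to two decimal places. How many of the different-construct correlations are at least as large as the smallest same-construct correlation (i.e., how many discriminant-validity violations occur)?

Disattenuated r (r / √(r_scale · r_new)):
  Scale E (disc): 0.35 / √(0.87·0.72) = 0.44
  Scale F (disc): 0.17 / √(0.85·0.72) = 0.22
  Scale B (conv): 0.61 / √(0.82·0.72) = 0.79
  Scale G (disc): 0.21 / √(0.90·0.72) = 0.26
  Scale D (disc): 0.75 / √(0.87·0.72) = 0.95
  Scale C (conv): 0.67 / √(0.91·0.72) = 0.83
  Scale A (conv): 0.61 / √(0.67·0.72) = 0.88
Smallest convergent = 0.79. Discriminant values: 0.44, 0.22, 0.26, 0.95; count ≥ 0.79 → 1.

1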